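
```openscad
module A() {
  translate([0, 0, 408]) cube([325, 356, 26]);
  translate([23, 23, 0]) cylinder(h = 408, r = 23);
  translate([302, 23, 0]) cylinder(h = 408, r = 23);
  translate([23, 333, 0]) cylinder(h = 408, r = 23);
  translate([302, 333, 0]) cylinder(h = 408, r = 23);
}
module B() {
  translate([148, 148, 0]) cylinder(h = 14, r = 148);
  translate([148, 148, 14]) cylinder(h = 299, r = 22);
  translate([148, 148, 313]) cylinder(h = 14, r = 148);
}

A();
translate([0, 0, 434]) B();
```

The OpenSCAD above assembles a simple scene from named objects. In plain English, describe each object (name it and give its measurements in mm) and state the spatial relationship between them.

A is a four-legged stool. The seat is a 325×356×26 mm slab whose top surface is at z = 434 mm; four round legs, each 46 mm in diameter, run from the floor (z = 0) to the underside of the seat, each leg's axis is inset half a diameter from the nearest pair of seat edges (so the leg's bounding box is flush with the corner).

B is a spool: two coaxial disc flanges of radius 148 mm and thickness 14 mm, joined by a core cylinder of radius 22 mm and height 299 mm. The lower flange rests on z = 0 and the three cylinders share a vertical axis.

The spool is on top of the stool.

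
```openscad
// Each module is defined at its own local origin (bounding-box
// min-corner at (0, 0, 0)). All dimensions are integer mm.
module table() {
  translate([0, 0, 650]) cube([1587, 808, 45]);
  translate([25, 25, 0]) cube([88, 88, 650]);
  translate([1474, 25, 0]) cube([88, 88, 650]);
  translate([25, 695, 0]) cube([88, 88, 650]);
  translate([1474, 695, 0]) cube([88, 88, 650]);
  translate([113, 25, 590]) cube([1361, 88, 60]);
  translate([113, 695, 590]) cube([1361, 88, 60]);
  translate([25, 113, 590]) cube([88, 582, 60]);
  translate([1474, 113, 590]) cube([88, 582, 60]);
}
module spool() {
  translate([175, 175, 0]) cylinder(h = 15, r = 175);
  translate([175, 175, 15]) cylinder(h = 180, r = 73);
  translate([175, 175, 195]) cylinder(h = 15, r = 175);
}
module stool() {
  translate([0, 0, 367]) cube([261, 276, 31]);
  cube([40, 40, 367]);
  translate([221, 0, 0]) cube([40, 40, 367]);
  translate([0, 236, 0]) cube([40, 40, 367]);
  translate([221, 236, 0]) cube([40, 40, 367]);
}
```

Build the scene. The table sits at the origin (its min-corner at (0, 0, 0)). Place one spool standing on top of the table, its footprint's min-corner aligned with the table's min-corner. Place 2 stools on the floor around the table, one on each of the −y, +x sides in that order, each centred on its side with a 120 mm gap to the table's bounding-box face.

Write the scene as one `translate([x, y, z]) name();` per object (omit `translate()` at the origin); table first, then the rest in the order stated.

table();
translate([0, 0, 695]) spool();
translate([663, -396, 0]) stool();
translate([1707, 266, 0]) stool();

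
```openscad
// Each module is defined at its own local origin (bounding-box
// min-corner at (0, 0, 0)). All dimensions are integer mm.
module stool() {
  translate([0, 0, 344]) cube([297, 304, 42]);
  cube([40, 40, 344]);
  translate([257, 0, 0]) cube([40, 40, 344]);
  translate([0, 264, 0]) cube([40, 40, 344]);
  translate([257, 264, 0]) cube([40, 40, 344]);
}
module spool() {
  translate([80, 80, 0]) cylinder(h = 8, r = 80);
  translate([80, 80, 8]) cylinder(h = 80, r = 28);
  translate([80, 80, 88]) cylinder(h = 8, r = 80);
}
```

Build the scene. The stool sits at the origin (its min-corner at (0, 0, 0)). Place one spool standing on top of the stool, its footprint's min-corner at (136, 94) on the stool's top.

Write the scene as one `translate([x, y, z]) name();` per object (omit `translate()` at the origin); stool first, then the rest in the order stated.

stool();
translate([136, 94, 386]) spool();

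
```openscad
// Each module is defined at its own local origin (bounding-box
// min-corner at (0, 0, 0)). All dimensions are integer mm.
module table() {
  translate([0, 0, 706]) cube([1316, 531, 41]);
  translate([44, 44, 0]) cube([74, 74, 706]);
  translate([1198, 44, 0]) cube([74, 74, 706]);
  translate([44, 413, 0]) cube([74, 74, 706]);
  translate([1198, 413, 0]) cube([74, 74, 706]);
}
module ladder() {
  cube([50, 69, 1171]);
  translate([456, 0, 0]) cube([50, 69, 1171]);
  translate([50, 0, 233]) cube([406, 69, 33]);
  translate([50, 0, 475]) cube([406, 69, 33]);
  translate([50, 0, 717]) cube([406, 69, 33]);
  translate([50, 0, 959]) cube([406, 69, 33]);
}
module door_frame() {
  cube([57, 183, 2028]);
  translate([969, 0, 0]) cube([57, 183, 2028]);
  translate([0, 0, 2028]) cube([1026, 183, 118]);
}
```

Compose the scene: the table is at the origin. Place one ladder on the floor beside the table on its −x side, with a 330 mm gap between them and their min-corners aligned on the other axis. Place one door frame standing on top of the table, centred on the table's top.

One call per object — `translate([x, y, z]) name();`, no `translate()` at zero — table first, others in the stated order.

table();
translate([-836, 0, 0]) ladder();
translate([145, 174, 747]) door_frame();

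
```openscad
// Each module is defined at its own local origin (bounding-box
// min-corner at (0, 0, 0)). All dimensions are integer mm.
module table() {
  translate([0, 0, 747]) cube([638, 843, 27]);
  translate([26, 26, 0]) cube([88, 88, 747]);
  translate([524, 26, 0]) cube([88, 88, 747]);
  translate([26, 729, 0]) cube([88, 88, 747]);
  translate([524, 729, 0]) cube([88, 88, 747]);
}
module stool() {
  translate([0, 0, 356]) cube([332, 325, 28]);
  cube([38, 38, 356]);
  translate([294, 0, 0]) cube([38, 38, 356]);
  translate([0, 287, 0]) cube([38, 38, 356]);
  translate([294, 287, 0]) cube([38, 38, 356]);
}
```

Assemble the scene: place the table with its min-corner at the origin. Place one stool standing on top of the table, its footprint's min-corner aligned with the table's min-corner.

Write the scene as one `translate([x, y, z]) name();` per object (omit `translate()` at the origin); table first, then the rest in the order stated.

table();
translate([0, 0, 774]) stool();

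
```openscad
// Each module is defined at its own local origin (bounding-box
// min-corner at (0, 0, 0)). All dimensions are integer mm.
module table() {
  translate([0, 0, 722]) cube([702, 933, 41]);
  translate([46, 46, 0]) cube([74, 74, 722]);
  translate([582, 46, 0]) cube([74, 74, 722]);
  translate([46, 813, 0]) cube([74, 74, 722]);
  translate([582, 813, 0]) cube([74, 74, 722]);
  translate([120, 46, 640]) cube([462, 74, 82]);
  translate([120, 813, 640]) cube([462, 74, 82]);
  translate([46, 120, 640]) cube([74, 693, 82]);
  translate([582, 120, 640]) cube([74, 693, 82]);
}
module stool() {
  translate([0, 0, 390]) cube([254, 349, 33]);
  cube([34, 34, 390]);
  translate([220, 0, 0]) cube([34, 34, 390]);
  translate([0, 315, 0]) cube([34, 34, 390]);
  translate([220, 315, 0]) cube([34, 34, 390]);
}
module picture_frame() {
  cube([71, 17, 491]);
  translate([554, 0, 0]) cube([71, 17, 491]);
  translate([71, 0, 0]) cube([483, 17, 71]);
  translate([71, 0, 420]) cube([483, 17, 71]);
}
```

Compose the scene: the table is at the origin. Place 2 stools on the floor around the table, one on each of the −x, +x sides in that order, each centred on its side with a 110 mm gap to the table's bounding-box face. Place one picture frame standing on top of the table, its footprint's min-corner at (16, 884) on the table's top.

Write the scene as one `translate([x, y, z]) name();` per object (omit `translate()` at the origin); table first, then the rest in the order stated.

table();
translate([-364, 292, 0]) stool();
translate([812, 292, 0]) stool();
translate([16, 884, 763]) picture_frame();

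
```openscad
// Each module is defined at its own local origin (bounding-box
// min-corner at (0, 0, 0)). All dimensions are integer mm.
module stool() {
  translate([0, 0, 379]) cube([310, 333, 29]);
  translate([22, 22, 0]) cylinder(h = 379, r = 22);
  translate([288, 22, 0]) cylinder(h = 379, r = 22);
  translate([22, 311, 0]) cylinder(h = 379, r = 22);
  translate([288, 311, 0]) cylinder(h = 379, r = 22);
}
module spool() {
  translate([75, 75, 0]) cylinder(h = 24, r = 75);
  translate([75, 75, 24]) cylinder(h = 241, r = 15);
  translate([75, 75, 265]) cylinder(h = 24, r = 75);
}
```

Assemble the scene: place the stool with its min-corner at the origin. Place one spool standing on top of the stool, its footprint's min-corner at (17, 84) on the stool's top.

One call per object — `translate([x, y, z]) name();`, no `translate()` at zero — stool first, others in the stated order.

stool();
translate([17, 84, 408]) spool();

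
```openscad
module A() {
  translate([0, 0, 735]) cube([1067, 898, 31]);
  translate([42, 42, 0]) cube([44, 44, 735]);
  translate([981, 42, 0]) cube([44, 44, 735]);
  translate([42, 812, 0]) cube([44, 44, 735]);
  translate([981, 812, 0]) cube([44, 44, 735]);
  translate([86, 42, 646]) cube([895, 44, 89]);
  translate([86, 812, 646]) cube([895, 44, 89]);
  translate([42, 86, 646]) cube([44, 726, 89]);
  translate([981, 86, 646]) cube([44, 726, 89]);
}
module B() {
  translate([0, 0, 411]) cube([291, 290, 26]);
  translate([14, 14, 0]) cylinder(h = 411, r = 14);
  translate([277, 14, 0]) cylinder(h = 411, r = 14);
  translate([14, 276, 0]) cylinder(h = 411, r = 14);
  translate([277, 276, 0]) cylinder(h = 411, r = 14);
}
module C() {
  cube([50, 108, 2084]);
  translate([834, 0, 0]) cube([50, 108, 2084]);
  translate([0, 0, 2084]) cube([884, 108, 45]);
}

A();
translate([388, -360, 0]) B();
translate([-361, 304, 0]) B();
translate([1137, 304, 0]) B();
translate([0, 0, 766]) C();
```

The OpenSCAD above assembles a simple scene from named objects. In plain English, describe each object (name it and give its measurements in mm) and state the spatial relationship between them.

A is a table: top 1067 mm (x) × 898 mm (y), 31 mm thick, upper face at z = 766 mm, on four 44×44 mm square legs, each inset 42 mm from the nearest pair of top edges, running from z = 0 to the bottom of the top. Four apron rails, 44 mm thick and 89 mm tall, run between adjacent legs with their top edges flush with the underside of the top and their outer faces flush with the legs' outer faces.

B is a simple wooden stool: a rectangular seat 291 mm (x) by 290 mm (y), 26 mm thick, top face at z = 437 mm, on four round legs, each 28 mm in diameter. The legs rest on z = 0, each leg's axis is inset half a diameter from the nearest pair of seat edges (so the leg's bounding box is flush with the corner).

C is a door frame. The clear opening is 784 mm wide and 2084 mm high. Two 50 mm wide jambs, 108 mm deep, stand either side of the opening from the floor to the top of the opening. A 45 mm thick head sits across the top of both jambs, spanning the full outside width of the frame.

Three stools sit around the table at the −y, −x, +x sides. The door frame is on top of the table.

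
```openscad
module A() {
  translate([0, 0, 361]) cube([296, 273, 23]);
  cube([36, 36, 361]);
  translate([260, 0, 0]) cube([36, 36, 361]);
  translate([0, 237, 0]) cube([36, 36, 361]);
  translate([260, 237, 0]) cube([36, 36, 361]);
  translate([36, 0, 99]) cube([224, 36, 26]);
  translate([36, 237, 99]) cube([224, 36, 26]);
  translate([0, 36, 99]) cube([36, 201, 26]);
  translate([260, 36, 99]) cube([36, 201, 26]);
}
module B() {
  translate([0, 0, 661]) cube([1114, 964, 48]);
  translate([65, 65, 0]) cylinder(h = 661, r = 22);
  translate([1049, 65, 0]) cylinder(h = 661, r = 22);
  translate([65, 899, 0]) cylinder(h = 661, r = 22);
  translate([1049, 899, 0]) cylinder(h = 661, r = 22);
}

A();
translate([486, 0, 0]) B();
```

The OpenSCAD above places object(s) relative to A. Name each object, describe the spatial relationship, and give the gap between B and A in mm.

The table's nearest face is 190 mm from the stool's +x face.

A is a stool. B is a table. The table is on the floor beside the stool on its +x side. The gap between the table and the stool is 190 mm.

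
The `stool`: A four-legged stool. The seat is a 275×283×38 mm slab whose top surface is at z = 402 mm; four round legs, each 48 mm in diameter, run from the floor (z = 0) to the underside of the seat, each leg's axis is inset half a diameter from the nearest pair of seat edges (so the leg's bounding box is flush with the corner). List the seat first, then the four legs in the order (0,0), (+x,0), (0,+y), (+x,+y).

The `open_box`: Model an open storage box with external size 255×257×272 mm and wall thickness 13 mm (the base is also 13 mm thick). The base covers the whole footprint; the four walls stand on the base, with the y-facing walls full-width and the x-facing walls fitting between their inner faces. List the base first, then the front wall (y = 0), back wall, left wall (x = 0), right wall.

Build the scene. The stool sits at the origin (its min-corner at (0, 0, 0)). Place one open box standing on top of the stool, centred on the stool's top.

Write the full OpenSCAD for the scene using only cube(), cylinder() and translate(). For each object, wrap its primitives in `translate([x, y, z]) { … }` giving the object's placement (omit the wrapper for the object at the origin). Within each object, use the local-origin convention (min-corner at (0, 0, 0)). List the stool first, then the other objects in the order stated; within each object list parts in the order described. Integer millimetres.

translate([0, 0, 364]) cube([275, 283, 38]);
translate([24, 24, 0]) cylinder(h = 364, r = 24);
translate([251, 24, 0]) cylinder(h = 364, r = 24);
translate([24, 259, 0]) cylinder(h = 364, r = 24);
translate([251, 259, 0]) cylinder(h = 364, r = 24);
translate([10, 13, 402]) {
  cube([255, 257, 13]);
  translate([0, 0, 13]) cube([255, 13, 259]);
  translate([0, 244, 13]) cube([255, 13, 259]);
  translate([0, 13, 13]) cube([13, 231, 259]);
  translate([242, 13, 13]) cube([13, 231, 259]);
}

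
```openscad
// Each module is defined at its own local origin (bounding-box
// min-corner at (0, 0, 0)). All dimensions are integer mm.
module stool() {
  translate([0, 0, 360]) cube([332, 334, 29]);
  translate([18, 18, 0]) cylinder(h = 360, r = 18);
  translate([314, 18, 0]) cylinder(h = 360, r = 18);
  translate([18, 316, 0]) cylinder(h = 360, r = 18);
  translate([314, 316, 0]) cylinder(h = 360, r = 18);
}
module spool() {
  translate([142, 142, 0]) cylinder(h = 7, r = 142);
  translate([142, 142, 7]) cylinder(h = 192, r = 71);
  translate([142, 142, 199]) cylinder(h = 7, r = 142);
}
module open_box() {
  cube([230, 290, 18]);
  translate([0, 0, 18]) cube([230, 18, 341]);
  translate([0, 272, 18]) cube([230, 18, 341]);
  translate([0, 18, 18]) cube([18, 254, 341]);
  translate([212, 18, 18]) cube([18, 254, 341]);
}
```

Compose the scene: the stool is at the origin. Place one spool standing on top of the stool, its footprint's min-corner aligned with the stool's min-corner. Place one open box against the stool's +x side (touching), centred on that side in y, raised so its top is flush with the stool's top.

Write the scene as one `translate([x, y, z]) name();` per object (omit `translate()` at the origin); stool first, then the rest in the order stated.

stool();
translate([0, 0, 389]) spool();
translate([332, 22, 30]) open_box();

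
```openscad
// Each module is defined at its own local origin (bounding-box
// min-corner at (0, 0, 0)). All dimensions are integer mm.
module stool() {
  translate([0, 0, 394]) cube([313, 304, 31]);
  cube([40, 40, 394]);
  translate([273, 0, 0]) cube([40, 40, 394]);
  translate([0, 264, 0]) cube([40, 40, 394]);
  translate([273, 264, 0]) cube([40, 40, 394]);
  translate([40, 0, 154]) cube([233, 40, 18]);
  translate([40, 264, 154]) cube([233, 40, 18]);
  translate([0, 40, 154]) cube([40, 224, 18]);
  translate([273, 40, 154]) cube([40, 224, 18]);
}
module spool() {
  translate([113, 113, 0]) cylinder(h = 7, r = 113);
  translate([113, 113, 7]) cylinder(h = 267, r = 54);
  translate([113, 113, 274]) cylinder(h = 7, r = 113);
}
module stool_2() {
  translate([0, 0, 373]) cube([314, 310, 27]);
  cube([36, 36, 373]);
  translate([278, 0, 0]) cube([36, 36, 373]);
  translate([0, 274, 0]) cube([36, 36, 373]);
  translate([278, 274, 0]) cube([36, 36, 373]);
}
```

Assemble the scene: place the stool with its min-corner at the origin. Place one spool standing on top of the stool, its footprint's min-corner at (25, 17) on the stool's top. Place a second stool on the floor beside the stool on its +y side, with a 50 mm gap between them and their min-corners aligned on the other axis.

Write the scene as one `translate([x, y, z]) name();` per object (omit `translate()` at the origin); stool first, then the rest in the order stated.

stool();
translate([25, 17, 425]) spool();
translate([0, 354, 0]) stool_2();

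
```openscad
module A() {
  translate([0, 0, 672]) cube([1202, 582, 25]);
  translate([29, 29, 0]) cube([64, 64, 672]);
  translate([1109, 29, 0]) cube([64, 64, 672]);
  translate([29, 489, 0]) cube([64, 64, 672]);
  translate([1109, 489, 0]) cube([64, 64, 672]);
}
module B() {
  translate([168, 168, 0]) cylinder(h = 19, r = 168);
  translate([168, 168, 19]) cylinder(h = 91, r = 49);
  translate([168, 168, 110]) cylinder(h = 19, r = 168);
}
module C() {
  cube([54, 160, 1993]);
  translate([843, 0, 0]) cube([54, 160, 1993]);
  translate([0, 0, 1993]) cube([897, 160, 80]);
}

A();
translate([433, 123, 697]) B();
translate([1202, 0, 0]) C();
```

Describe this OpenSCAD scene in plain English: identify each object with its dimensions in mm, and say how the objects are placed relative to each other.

A is a table with a 1202×582 mm rectangular top, 25 mm thick, top surface at z = 697 mm, supported by four 64×64 mm square legs, each inset 29 mm from the nearest pair of top edges, running from the floor.

B is a spool: two coaxial disc flanges of radius 168 mm and thickness 19 mm, joined by a core cylinder of radius 49 mm and height 91 mm. The lower flange rests on z = 0 and the three cylinders share a vertical axis.

C is a door frame. The clear opening is 789 mm wide and 1993 mm high. Two 54 mm wide jambs, 160 mm deep, stand either side of the opening from the floor to the top of the opening. A 80 mm thick head sits across the top of both jambs, spanning the full outside width of the frame.

The spool is on top of the table, centred. The door frame is against the table's +x side, with their −y faces flush.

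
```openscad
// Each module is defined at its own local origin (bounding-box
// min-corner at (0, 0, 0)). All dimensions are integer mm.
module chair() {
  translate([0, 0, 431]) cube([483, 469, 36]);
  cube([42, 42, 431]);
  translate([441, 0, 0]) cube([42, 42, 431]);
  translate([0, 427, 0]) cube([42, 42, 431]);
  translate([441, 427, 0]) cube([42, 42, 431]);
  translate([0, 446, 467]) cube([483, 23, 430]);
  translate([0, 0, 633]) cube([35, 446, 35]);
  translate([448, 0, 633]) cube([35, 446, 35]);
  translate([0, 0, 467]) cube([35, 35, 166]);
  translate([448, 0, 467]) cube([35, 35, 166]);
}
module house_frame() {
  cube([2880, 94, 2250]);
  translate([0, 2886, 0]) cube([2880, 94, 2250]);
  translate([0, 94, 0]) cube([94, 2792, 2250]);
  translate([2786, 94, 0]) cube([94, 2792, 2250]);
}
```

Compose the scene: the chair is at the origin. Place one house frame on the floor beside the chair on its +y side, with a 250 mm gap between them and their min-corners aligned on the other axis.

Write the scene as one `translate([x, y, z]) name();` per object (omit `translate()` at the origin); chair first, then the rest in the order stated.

chair();
translate([0, 719, 0]) house_frame();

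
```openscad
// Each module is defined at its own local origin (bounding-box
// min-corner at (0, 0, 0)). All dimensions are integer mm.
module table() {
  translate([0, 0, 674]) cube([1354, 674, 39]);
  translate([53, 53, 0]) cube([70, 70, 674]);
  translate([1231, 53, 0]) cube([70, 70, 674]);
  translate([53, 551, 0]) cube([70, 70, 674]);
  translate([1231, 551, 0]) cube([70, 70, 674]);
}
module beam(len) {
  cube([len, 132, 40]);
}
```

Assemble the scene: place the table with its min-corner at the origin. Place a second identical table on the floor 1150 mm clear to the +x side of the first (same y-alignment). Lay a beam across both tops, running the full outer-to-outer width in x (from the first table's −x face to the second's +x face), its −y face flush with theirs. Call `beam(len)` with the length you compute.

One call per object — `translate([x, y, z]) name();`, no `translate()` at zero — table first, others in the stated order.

table();
translate([2504, 0, 0]) table();
translate([0, 0, 713]) beam(3858);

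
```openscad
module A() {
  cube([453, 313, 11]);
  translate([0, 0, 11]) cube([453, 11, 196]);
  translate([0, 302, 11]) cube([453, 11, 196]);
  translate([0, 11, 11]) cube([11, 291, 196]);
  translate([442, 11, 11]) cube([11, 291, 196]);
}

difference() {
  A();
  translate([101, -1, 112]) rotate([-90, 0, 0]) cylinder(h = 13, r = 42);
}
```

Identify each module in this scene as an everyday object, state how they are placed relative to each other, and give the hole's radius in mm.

A is an open box. The open box has a circular hole through its front wall. The hole's radius is 42 mm.

The subtracted cylinder has r = 42 mm.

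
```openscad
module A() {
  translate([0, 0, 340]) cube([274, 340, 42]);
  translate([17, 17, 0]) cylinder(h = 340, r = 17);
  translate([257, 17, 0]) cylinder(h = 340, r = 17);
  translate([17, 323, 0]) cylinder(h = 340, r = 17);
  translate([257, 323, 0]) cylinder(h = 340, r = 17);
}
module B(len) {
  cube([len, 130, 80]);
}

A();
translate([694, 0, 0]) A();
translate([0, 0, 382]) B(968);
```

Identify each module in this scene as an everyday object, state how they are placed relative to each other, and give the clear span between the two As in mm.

A is a stool. B is a beam. A beam spans the tops of two stools. The clear span between the two stools is 420 mm.

Second stool starts at x = 694; first ends at x = 274; clear span = 694 − 274 = 420 mm.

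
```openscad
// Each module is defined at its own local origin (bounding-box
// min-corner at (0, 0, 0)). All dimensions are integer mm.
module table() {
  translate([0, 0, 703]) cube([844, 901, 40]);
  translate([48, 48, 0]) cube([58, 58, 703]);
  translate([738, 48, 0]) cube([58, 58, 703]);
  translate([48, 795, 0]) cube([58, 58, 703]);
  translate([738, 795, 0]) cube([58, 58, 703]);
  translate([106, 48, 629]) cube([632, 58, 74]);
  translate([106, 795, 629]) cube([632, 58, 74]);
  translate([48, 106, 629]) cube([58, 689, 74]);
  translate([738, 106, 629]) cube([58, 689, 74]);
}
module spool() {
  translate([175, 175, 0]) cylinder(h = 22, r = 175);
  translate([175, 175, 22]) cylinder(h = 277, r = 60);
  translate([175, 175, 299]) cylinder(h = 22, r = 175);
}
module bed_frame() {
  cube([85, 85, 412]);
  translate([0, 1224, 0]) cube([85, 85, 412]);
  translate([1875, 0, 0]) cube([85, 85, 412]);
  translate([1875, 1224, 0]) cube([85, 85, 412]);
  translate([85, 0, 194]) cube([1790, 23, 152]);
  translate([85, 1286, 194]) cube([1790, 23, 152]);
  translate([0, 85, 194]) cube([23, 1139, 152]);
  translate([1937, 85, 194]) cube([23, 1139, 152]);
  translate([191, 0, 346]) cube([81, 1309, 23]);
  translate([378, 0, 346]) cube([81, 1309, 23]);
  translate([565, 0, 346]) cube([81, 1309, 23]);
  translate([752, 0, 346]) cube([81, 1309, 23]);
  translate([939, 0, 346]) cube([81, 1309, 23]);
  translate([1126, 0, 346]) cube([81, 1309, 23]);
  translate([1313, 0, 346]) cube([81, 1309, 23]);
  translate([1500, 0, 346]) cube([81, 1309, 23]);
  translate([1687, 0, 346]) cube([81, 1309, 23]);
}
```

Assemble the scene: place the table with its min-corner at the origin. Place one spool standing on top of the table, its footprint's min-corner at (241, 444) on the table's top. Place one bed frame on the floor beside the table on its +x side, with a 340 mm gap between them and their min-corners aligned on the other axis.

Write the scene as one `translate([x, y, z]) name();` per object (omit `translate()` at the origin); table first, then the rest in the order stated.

table();
translate([241, 444, 743]) spool();
translate([1184, 0, 0]) bed_frame();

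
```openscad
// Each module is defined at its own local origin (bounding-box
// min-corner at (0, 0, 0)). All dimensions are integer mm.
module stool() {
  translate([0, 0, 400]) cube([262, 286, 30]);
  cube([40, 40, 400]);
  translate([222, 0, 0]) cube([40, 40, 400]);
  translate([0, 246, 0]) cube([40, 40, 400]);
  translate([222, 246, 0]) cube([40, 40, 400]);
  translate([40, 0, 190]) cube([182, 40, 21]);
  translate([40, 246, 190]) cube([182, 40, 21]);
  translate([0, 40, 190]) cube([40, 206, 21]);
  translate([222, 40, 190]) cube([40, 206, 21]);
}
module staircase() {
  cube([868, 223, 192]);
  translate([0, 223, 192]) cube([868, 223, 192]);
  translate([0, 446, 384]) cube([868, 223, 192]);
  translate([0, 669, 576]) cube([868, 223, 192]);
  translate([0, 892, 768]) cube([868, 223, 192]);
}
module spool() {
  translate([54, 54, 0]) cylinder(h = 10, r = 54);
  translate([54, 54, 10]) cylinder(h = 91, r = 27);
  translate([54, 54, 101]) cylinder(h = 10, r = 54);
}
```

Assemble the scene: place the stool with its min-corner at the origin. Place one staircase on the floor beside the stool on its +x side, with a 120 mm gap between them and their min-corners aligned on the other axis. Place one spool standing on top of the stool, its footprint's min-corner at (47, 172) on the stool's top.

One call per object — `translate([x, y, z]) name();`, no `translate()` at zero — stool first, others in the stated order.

stool();
translate([382, 0, 0]) staircase();
translate([47, 172, 430]) spool();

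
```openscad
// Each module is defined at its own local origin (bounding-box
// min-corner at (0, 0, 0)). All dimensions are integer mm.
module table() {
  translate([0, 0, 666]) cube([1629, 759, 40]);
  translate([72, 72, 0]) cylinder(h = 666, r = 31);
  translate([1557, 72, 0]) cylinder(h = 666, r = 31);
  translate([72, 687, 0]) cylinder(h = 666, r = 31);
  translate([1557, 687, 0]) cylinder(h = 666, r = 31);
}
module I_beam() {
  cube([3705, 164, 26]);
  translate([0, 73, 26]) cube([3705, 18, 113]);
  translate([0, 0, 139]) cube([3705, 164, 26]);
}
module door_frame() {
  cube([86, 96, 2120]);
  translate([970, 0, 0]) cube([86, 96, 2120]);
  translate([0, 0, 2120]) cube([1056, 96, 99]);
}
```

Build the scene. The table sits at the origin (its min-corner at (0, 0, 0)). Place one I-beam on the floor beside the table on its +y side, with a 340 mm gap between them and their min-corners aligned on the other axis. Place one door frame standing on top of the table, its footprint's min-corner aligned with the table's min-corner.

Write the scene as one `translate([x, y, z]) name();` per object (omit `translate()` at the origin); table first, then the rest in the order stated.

table();
translate([0, 1099, 0]) I_beam();
translate([0, 0, 706]) door_frame();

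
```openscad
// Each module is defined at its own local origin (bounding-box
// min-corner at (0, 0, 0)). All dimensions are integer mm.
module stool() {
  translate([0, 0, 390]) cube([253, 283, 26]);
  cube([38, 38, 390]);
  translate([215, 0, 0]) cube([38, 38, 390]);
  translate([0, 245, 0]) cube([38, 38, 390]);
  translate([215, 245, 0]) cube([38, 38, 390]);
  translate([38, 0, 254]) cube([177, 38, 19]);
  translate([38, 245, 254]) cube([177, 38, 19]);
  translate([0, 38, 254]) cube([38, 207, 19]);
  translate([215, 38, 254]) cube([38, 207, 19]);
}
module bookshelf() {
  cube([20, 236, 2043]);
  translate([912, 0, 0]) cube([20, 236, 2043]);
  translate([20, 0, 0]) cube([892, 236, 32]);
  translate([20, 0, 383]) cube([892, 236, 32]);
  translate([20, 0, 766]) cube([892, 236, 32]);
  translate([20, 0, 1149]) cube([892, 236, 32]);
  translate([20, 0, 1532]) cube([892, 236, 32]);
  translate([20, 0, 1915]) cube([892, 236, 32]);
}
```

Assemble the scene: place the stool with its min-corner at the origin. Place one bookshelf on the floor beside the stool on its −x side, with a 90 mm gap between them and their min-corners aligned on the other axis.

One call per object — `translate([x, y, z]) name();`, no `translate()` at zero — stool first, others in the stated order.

stool();
translate([-1022, 0, 0]) bookshelf();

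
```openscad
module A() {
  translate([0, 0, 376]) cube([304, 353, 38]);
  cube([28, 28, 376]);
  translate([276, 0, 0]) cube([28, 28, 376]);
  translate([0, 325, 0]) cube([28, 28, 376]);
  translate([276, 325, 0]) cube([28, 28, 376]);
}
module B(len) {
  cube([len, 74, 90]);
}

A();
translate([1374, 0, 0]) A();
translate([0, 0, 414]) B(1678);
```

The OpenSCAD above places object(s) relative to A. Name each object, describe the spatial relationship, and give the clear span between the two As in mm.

A is a stool. B is a beam. A beam spans the tops of two stools. The clear span between the two stools is 1070 mm.

Second stool starts at x = 1374; first ends at x = 304; clear span = 1374 − 304 = 1070 mm.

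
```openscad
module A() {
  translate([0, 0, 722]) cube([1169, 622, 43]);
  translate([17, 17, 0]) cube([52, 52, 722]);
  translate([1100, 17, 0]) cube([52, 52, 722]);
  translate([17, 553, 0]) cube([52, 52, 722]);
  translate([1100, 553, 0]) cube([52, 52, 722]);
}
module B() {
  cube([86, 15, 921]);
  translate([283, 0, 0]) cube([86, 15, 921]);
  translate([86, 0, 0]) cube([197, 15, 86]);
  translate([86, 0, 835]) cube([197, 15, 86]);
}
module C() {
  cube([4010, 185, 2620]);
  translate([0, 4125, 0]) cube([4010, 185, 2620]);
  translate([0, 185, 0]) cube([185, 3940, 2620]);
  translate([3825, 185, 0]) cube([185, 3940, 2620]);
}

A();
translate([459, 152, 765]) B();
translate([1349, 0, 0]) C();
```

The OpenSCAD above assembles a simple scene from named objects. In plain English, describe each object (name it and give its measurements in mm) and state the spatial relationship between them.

A is a rectangular dining table. The top is 1169×622×43 mm with its upper surface at z = 765 mm. It stands on four 52×52 mm square legs, each inset 17 mm from the nearest pair of top edges, running from the floor to the underside of the top.

B is a rectangular picture frame lying in the x–z plane (depth along y). The opening is 197 mm wide (x) by 749 mm tall (z), surrounded by a border 86 mm wide on all four sides. The frame is 15 mm deep and is made of two full-height vertical stiles with two horizontal rails fitted between them.

C is the wall frame of a small rectangular building: four walls, each 2620 mm tall and 185 mm thick, enclosing a footprint 4010 mm (x) by 4310 mm (y) outside-to-outside, with no floor or roof. The front and back walls (the −y and +y sides) span the full width; the two side walls fit between them.

The picture frame is on top of the table. The house frame is on the floor beside the table on its +x side.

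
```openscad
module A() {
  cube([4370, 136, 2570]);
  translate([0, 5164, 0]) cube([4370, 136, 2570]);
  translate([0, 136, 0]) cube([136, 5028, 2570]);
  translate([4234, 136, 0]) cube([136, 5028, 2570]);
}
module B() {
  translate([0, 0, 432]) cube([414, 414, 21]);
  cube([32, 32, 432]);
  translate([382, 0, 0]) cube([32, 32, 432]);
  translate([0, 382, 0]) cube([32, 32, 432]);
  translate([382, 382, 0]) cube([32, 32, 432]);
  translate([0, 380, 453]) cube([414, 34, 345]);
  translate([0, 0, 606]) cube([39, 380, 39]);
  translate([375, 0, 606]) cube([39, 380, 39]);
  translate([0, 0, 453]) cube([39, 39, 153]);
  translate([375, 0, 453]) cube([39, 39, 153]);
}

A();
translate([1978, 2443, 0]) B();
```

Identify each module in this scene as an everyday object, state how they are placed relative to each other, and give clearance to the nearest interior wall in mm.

Clearances: x = 1842, y = 2307; minimum 1842 mm.

A is a house frame. B is a chair. The chair sits inside the house frame, centred. The clearance to the nearest interior wall is 1842 mm.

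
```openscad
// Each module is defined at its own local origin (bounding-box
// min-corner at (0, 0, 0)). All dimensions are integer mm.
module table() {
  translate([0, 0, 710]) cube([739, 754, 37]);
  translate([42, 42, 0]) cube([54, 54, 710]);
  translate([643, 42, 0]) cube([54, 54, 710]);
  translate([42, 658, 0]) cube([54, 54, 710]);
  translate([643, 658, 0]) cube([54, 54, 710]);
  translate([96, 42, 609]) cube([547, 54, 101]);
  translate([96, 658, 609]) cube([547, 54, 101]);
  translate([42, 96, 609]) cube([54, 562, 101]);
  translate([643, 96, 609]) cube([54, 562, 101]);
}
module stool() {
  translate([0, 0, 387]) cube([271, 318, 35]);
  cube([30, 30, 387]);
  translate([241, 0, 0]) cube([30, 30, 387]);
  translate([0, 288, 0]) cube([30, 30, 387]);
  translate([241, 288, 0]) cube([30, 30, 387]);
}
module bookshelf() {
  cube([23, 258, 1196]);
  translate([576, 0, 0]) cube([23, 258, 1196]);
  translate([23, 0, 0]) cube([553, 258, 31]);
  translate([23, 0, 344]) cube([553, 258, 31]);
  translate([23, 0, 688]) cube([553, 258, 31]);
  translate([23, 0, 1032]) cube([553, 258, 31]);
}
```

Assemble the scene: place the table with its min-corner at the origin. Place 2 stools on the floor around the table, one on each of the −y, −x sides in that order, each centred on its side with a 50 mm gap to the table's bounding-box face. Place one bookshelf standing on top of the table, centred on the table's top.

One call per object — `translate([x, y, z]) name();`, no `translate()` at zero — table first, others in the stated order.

table();
translate([234, -368, 0]) stool();
translate([-321, 218, 0]) stool();
translate([70, 248, 747]) bookshelf();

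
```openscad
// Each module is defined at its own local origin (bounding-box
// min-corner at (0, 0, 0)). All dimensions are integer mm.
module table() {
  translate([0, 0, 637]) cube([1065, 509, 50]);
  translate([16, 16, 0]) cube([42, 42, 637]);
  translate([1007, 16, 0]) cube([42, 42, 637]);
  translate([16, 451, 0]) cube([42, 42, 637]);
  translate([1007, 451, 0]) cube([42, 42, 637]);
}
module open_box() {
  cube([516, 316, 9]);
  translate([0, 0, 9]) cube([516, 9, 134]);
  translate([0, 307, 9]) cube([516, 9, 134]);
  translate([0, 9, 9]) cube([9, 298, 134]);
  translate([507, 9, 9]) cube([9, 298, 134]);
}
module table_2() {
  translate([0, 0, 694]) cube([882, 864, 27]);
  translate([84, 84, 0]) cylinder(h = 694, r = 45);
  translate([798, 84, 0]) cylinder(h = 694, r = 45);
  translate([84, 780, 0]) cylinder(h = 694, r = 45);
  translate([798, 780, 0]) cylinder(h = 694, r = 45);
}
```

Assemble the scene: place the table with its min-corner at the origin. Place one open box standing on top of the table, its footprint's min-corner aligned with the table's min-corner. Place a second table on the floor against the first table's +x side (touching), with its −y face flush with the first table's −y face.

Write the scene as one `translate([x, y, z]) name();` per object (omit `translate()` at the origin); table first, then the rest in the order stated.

table();
translate([0, 0, 687]) open_box();
translate([1065, 0, 0]) table_2();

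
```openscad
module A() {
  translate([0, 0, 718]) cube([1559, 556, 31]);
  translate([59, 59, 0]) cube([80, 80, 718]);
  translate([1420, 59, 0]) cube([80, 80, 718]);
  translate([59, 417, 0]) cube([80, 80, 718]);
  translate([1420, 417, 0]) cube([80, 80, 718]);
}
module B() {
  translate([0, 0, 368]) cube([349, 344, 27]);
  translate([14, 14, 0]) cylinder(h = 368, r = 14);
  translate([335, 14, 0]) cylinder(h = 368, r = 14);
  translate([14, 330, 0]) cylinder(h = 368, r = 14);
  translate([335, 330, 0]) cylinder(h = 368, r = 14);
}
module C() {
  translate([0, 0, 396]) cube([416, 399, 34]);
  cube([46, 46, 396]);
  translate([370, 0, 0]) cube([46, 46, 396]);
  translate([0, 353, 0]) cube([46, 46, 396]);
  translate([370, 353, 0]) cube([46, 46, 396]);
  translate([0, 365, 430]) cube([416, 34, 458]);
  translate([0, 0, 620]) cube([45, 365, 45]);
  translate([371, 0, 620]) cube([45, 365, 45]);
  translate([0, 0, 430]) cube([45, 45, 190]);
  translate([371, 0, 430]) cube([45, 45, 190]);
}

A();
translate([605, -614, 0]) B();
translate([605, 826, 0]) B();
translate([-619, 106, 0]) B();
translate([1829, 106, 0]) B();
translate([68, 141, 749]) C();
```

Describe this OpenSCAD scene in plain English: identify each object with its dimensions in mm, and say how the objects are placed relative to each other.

A is a rectangular dining table. The top is 1559×556×31 mm with its upper surface at z = 749 mm. It stands on four 80×80 mm square legs, each inset 59 mm from the nearest pair of top edges, running from the floor to the underside of the top.

B is a simple wooden stool: a rectangular seat 349 mm (x) by 344 mm (y), 27 mm thick, top face at z = 395 mm, on four round legs, each 28 mm in diameter. The legs rest on z = 0, each leg's axis is inset half a diameter from the nearest pair of seat edges (so the leg's bounding box is flush with the corner).

C is a chair: 416×399 mm seat, 34 mm thick, top at z = 430 mm, on four 46 mm square corner legs flush with the seat edges. A 34 mm thick backrest slab spans the full seat width, extending 458 mm above the seat top, its back face flush with the seat's +y edge. Two armrests of 45×45 mm section run along each side from the seat's front edge to the front of the backrest, top faces 235 mm above the seat top and outer faces flush with the seat's x-edges; a 45×45 mm post under the front of each armrest stands on the seat at the front corner.

Four stools sit around the table at the −y, +y, −x, +x sides. The chair is on top of the table.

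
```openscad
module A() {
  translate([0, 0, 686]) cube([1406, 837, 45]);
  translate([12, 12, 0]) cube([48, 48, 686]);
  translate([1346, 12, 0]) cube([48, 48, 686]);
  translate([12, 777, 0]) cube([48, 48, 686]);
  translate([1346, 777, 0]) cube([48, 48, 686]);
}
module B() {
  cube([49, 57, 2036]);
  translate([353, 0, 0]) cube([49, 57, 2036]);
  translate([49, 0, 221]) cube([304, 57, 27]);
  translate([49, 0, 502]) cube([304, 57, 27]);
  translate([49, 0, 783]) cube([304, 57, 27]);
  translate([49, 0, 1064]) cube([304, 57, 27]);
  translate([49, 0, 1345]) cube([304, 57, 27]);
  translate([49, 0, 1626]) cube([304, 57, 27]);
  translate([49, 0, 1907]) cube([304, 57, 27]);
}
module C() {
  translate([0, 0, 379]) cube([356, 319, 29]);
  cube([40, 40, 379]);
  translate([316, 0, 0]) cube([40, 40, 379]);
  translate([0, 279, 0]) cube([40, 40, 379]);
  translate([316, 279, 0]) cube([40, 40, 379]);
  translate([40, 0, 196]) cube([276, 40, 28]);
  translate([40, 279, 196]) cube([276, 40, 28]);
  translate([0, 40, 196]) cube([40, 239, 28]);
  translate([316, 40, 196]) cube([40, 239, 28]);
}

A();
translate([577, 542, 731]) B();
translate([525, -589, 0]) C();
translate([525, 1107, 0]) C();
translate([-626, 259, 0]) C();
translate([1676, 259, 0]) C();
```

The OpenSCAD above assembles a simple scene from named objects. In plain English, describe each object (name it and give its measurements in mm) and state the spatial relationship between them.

A is a table: top 1406 mm (x) × 837 mm (y), 45 mm thick, upper face at z = 731 mm, on four 48×48 mm square legs, each inset 12 mm from the nearest pair of top edges, running from z = 0 to the bottom of the top.

B is a straight ladder. Two 49×57 mm vertical rails, 2036 mm tall, stand 402 mm apart (outside-to-outside) with their front faces coplanar on the −y side. 7 rungs, each 57 mm deep and 27 mm tall, span between the inner faces of the rails, front faces flush with the rails. The lowest rung's underside is at z = 221 mm and rungs are spaced 281 mm apart (underside to underside).

C is a four-legged stool. The seat is 356×319 mm, 29 mm thick, top at z = 408 mm. It stands on four square legs, each 40×40 mm in cross-section, from z = 0 to the seat underside, each flush with a corner of the seat. Four stretchers, 40 mm wide and 28 mm tall, connect adjacent legs with their undersides at z = 196 mm, each running between the inner faces of the legs it joins and aligned with the legs' outer faces on the other axis.

The ladder is on top of the table. Four stools sit around the table at the −y, +y, −x, +x sides.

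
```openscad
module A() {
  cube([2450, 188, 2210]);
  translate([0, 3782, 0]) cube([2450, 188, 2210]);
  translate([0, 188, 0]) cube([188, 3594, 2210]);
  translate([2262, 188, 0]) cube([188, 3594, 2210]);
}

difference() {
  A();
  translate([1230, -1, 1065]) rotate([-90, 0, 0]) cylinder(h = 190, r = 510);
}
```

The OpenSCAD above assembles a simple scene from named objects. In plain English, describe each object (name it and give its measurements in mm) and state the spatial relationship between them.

A is the wall frame of a small rectangular building: four walls, each 2210 mm tall and 188 mm thick, enclosing a footprint 2450 mm (x) by 3970 mm (y) outside-to-outside, with no floor or roof. The front and back walls (the −y and +y sides) span the full width; the two side walls fit between them.

The house frame has a circular hole of radius 510 mm through its front wall, centred at (x = 1230, z = 1065).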